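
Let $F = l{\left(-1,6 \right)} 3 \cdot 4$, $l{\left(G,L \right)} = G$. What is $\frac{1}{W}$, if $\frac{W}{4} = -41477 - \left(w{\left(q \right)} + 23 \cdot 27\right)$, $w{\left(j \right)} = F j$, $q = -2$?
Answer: $- \frac{1}{168488} \approx -5.9351 \cdot 10^{-6}$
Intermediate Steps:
$F = -12$ ($F = \left(-1\right) 3 \cdot 4 = \left(-3\right) 4 = -12$)
$w{\left(j \right)} = - 12 j$
$W = -168488$ ($W = 4 \left(-41477 - \left(\left(-12\right) \left(-2\right) + 23 \cdot 27\right)\right) = 4 \left(-41477 - \left(24 + 621\right)\right) = 4 \left(-41477 - 645\right) = 4 \left(-42122\right) = -168488$)
$\frac{1}{W} = \frac{1}{-168488} = - \frac{1}{168488}$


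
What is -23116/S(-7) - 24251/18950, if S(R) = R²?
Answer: -439236499/928550 ≈ -473.03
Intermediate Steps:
-23116/S(-7) - 24251/18950 = -23116/((-7)²) - 24251/18950 = -23116/49 - 24251*1/18950 = -23116*1/49 - 24251/18950 = -23116/49 - 24251/18950 = -439236499/928550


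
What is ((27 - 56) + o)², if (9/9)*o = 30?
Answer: 1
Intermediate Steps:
o = 30
((27 - 56) + o)² = ((27 - 56) + 30)² = (-29 + 30)² = 1² = 1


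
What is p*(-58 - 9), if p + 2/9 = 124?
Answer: -74638/9 ≈ -8293.1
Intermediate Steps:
p = 1114/9 (p = -2/9 + 124 = 1114/9 ≈ 123.78)
p*(-58 - 9) = 1114*(-58 - 9)/9 = (1114/9)*(-67) = -74638/9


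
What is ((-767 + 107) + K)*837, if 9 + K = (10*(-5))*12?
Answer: -1062153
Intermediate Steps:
K = -609 (K = -9 + (10*(-5))*12 = -9 - 50*12 = -9 - 600 = -609)
((-767 + 107) + K)*837 = ((-767 + 107) - 609)*837 = (-660 - 609)*837 = -1269*837 = -1062153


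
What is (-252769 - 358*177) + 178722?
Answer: -137413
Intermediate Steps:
(-252769 - 358*177) + 178722 = (-252769 - 63366) + 178722 = -316135 + 178722 = -137413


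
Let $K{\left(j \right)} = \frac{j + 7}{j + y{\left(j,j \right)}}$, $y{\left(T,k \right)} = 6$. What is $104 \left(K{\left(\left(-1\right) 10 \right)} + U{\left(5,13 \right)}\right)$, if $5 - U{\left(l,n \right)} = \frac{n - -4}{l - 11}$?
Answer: $\frac{2678}{3} \approx 892.67$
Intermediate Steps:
$K{\left(j \right)} = \frac{7 + j}{6 + j}$ ($K{\left(j \right)} = \frac{j + 7}{j + 6} = \frac{7 + j}{6 + j}$)
$U{\left(l,n \right)} = 5 - \frac{4 + n}{-11 + l}$ ($U{\left(l,n \right)} = 5 - \frac{n - -4}{l - 11} = 5 - \frac{n + 4}{-11 + l} = 5 - \frac{4 + n}{-11 + l}$)
$104 \left(K{\left(\left(-1\right) 10 \right)} + U{\left(5,13 \right)}\right) = 104 \left(\frac{7 - 10}{6 - 10} + \frac{-59 - 13 + 5 \cdot 5}{-11 + 5}\right) = 104 \left(\frac{7 - 10}{6 - 10} + \frac{-59 - 13 + 25}{-6}\right) = 104 \left(\frac{1}{-4} \left(-3\right) - - \frac{47}{6}\right) = 104 \left(\left(- \frac{1}{4}\right) \left(-3\right) + \frac{47}{6}\right) = 104 \left(\frac{3}{4} + \frac{47}{6}\right) = 104 \cdot \frac{103}{12} = \frac{2678}{3}$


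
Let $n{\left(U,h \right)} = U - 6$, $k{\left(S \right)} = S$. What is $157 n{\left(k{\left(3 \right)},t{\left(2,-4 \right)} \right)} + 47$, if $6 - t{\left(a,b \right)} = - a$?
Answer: $-424$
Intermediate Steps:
$t{\left(a,b \right)} = 6 + a$ ($t{\left(a,b \right)} = 6 - - a = 6 + a$)
$n{\left(U,h \right)} = -6 + U$ ($n{\left(U,h \right)} = U - 6 = -6 + U$)
$157 n{\left(k{\left(3 \right)},t{\left(2,-4 \right)} \right)} + 47 = 157 \left(-6 + 3\right) + 47 = 157 \left(-3\right) + 47 = -471 + 47 = -424$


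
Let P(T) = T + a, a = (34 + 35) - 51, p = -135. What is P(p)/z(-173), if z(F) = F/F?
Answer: -117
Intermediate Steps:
a = 18 (a = 69 - 51 = 18)
z(F) = 1
P(T) = 18 + T (P(T) = T + 18 = 18 + T)
P(p)/z(-173) = (18 - 135)/1 = -117*1 = -117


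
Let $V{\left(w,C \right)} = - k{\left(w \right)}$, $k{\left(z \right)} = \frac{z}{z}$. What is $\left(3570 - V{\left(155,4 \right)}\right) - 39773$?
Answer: $-36202$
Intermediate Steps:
$k{\left(z \right)} = 1$
$V{\left(w,C \right)} = -1$ ($V{\left(w,C \right)} = \left(-1\right) 1 = -1$)
$\left(3570 - V{\left(155,4 \right)}\right) - 39773 = \left(3570 - -1\right) - 39773 = \left(3570 + 1\right) - 39773 = 3571 - 39773 = -36202$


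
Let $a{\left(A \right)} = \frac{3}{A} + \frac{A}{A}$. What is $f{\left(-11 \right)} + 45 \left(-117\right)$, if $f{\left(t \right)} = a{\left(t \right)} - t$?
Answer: $- \frac{57786}{11} \approx -5253.3$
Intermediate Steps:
$a{\left(A \right)} = 1 + \frac{3}{A}$ ($a{\left(A \right)} = \frac{3}{A} + 1 = 1 + \frac{3}{A}$)
$f{\left(t \right)} = - t + \frac{3 + t}{t}$ ($f{\left(t \right)} = \frac{3 + t}{t} - t = - t + \frac{3 + t}{t}$)
$f{\left(-11 \right)} + 45 \left(-117\right) = \left(1 - -11 + \frac{3}{-11}\right) + 45 \left(-117\right) = \left(1 + 11 + 3 \left(- \frac{1}{11}\right)\right) - 5265 = \left(1 + 11 - \frac{3}{11}\right) - 5265 = \frac{129}{11} - 5265 = - \frac{57786}{11}$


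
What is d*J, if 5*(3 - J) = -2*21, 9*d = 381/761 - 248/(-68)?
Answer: 1019521/194055 ≈ 5.2538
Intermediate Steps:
d = 53659/116433 (d = (381/761 - 248/(-68))/9 = (381*(1/761) - 248*(-1/68))/9 = (381/761 + 62/17)/9 = (1/9)*(53659/12937) = 53659/116433 ≈ 0.46086)
J = 57/5 (J = 3 - (-2)*21/5 = 3 - 1/5*(-42) = 3 + 42/5 = 57/5 ≈ 11.400)
d*J = (53659/116433)*(57/5) = 1019521/194055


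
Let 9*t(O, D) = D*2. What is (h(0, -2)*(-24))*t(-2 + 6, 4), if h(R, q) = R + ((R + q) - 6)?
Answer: 512/3 ≈ 170.67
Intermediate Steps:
t(O, D) = 2*D/9 (t(O, D) = (D*2)/9 = (2*D)/9 = 2*D/9)
h(R, q) = -6 + q + 2*R (h(R, q) = R + (-6 + R + q) = -6 + q + 2*R)
(h(0, -2)*(-24))*t(-2 + 6, 4) = ((-6 - 2 + 2*0)*(-24))*((2/9)*4) = ((-6 - 2 + 0)*(-24))*(8/9) = -8*(-24)*(8/9) = 192*(8/9) = 512/3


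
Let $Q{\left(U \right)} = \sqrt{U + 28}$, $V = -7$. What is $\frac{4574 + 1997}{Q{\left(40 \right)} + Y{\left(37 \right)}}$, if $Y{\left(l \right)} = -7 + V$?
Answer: $- \frac{45997}{64} - \frac{6571 \sqrt{17}}{64} \approx -1142.0$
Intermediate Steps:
$Y{\left(l \right)} = -14$ ($Y{\left(l \right)} = -7 - 7 = -14$)
$Q{\left(U \right)} = \sqrt{28 + U}$
$\frac{4574 + 1997}{Q{\left(40 \right)} + Y{\left(37 \right)}} = \frac{4574 + 1997}{\sqrt{28 + 40} - 14} = \frac{6571}{\sqrt{68} - 14} = \frac{6571}{2 \sqrt{17} - 14} = \frac{6571}{-14 + 2 \sqrt{17}}$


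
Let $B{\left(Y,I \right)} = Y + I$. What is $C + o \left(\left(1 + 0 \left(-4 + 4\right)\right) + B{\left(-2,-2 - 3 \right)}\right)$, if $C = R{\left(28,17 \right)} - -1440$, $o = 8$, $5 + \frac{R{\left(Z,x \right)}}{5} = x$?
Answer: $1452$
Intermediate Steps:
$R{\left(Z,x \right)} = -25 + 5 x$
$B{\left(Y,I \right)} = I + Y$
$C = 1500$ ($C = \left(-25 + 5 \cdot 17\right) - -1440 = \left(-25 + 85\right) + 1440 = 60 + 1440 = 1500$)
$C + o \left(\left(1 + 0 \left(-4 + 4\right)\right) + B{\left(-2,-2 - 3 \right)}\right) = 1500 + 8 \left(\left(1 + 0 \left(-4 + 4\right)\right) - 7\right) = 1500 + 8 \left(\left(1 + 0 \cdot 0\right) - 7\right) = 1500 + 8 \left(\left(1 + 0\right) - 7\right) = 1500 + 8 \left(1 - 7\right) = 1500 + 8 \left(-6\right) = 1500 - 48 = 1452$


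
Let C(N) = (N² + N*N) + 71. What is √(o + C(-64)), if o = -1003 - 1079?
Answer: √6181 ≈ 78.619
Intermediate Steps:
o = -2082
C(N) = 71 + 2*N² (C(N) = (N² + N²) + 71 = 2*N² + 71 = 71 + 2*N²)
√(o + C(-64)) = √(-2082 + (71 + 2*(-64)²)) = √(-2082 + (71 + 2*4096)) = √(-2082 + (71 + 8192)) = √(-2082 + 8263) = √6181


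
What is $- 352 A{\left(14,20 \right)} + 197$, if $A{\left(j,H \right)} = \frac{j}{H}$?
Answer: $- \frac{247}{5} \approx -49.4$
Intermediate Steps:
$- 352 A{\left(14,20 \right)} + 197 = - 352 \cdot \frac{14}{20} + 197 = - 352 \cdot 14 \cdot \frac{1}{20} + 197 = \left(-352\right) \frac{7}{10} + 197 = - \frac{1232}{5} + 197 = - \frac{247}{5}$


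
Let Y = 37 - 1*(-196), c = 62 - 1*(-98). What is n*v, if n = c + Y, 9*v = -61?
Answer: -7991/3 ≈ -2663.7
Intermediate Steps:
c = 160 (c = 62 + 98 = 160)
Y = 233 (Y = 37 + 196 = 233)
v = -61/9 (v = (⅑)*(-61) = -61/9 ≈ -6.7778)
n = 393 (n = 160 + 233 = 393)
n*v = 393*(-61/9) = -7991/3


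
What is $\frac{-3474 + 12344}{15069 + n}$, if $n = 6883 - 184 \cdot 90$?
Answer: $\frac{4435}{2696} \approx 1.645$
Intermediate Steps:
$n = -9677$ ($n = 6883 - 16560 = -9677$)
$\frac{-3474 + 12344}{15069 + n} = \frac{-3474 + 12344}{15069 - 9677} = \frac{8870}{5392} = 8870 \cdot \frac{1}{5392} = \frac{4435}{2696}$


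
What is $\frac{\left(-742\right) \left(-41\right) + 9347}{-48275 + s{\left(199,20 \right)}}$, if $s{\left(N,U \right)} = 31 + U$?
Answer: $- \frac{39769}{48224} \approx -0.82467$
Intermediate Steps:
$\frac{\left(-742\right) \left(-41\right) + 9347}{-48275 + s{\left(199,20 \right)}} = \frac{\left(-742\right) \left(-41\right) + 9347}{-48275 + \left(31 + 20\right)} = \frac{30422 + 9347}{-48275 + 51} = \frac{39769}{-48224} = 39769 \left(- \frac{1}{48224}\right) = - \frac{39769}{48224}$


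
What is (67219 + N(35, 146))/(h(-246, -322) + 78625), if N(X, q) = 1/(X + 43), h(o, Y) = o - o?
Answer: 5243083/6132750 ≈ 0.85493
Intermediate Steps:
h(o, Y) = 0
N(X, q) = 1/(43 + X)
(67219 + N(35, 146))/(h(-246, -322) + 78625) = (67219 + 1/(43 + 35))/(0 + 78625) = (67219 + 1/78)/78625 = (67219 + 1/78)*(1/78625) = (5243083/78)*(1/78625) = 5243083/6132750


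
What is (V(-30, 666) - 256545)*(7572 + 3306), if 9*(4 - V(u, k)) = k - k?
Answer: -2790652998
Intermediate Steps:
V(u, k) = 4 (V(u, k) = 4 - (k - k)/9 = 4 - ⅑*0 = 4 + 0 = 4)
(V(-30, 666) - 256545)*(7572 + 3306) = (4 - 256545)*(7572 + 3306) = -256541*10878 = -2790652998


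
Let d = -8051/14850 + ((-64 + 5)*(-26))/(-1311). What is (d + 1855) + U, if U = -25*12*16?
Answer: -19122541837/6489450 ≈ -2946.7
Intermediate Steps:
U = -4800 (U = -300*16 = -4800)
d = -11111587/6489450 (d = -8051*1/14850 - 59*(-26)*(-1/1311) = -8051/14850 + 1534*(-1/1311) = -8051/14850 - 1534/1311 = -11111587/6489450 ≈ -1.7123)
(d + 1855) + U = (-11111587/6489450 + 1855) - 4800 = 12026818163/6489450 - 4800 = -19122541837/6489450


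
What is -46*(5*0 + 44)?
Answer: -2024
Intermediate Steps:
-46*(5*0 + 44) = -46*(0 + 44) = -46*44 = -2024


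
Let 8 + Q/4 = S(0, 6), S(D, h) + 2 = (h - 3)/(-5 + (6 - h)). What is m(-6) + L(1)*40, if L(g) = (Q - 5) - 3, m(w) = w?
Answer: -2022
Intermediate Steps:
S(D, h) = -2 + (-3 + h)/(1 - h) (S(D, h) = -2 + (h - 3)/(-5 + (6 - h)) = -2 + (-3 + h)/(1 - h))
Q = -212/5 (Q = -32 + 4*((5 - 3*6)/(-1 + 6)) = -32 + 4*((5 - 18)/5) = -32 + 4*((⅕)*(-13)) = -32 + 4*(-13/5) = -32 - 52/5 = -212/5 ≈ -42.400)
L(g) = -252/5 (L(g) = (-212/5 - 5) - 3 = -237/5 - 3 = -252/5)
m(-6) + L(1)*40 = -6 - 252/5*40 = -6 - 2016 = -2022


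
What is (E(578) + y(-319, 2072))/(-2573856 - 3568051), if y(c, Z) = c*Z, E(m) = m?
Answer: 660390/6141907 ≈ 0.10752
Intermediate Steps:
y(c, Z) = Z*c
(E(578) + y(-319, 2072))/(-2573856 - 3568051) = (578 + 2072*(-319))/(-2573856 - 3568051) = (578 - 660968)/(-6141907) = -660390*(-1/6141907) = 660390/6141907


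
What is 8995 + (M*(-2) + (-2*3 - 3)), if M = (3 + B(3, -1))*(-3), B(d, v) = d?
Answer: 9022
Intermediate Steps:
M = -18 (M = (3 + 3)*(-3) = 6*(-3) = -18)
8995 + (M*(-2) + (-2*3 - 3)) = 8995 + (-18*(-2) + (-2*3 - 3)) = 8995 + (36 + (-6 - 3)) = 8995 + (36 - 9) = 8995 + 27 = 9022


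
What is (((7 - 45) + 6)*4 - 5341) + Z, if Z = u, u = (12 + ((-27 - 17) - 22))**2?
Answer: -2553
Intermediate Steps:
u = 2916 (u = (12 + (-44 - 22))**2 = (12 - 66)**2 = (-54)**2 = 2916)
Z = 2916
(((7 - 45) + 6)*4 - 5341) + Z = (((7 - 45) + 6)*4 - 5341) + 2916 = ((-38 + 6)*4 - 5341) + 2916 = (-32*4 - 5341) + 2916 = (-128 - 5341) + 2916 = -5469 + 2916 = -2553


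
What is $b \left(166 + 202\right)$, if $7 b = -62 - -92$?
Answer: $\frac{11040}{7} \approx 1577.1$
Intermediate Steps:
$b = \frac{30}{7}$ ($b = \frac{-62 - -92}{7} = \frac{-62 + 92}{7} = \frac{1}{7} \cdot 30 = \frac{30}{7} \approx 4.2857$)
$b \left(166 + 202\right) = \frac{30 \left(166 + 202\right)}{7} = \frac{30}{7} \cdot 368 = \frac{11040}{7}$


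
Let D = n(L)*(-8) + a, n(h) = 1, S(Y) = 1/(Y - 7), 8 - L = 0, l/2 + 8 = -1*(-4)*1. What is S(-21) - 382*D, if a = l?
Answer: 171135/28 ≈ 6112.0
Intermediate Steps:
l = -8 (l = -16 + 2*(-1*(-4)*1) = -16 + 2*(4*1) = -16 + 2*4 = -16 + 8 = -8)
L = 8 (L = 8 - 1*0 = 8 + 0 = 8)
S(Y) = 1/(-7 + Y)
a = -8
D = -16 (D = 1*(-8) - 8 = -8 - 8 = -16)
S(-21) - 382*D = 1/(-7 - 21) - 382*(-16) = 1/(-28) + 6112 = -1/28 + 6112 = 171135/28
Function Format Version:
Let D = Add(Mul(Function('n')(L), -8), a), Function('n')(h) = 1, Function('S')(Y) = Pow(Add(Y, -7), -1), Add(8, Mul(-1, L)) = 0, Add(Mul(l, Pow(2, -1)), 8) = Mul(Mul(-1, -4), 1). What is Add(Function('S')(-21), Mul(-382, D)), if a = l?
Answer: Rational(171135, 28) ≈ 6112.0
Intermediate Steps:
l = -8 (l = Add(-16, Mul(2, Mul(Mul(-1, -4), 1))) = Add(-16, Mul(2, Mul(4, 1))) = Add(-16, Mul(2, 4)) = Add(-16, 8) = -8)
L = 8 (L = Add(8, Mul(-1, 0)) = Add(8, 0) = 8)
Function('S')(Y) = Pow(Add(-7, Y), -1)
a = -8
D = -16 (D = Add(Mul(1, -8), -8) = Add(-8, -8) = -16)
Add(Function('S')(-21), Mul(-382, D)) = Add(Pow(Add(-7, -21), -1), Mul(-382, -16)) = Add(Pow(-28, -1), 6112) = Add(Rational(-1, 28), 6112) = Rational(171135, 28)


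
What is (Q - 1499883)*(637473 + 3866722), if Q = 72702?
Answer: -6428301524295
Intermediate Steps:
(Q - 1499883)*(637473 + 3866722) = (72702 - 1499883)*(637473 + 3866722) = -1427181*4504195 = -6428301524295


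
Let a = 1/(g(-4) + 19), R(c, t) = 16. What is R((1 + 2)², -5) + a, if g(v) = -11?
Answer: 129/8 ≈ 16.125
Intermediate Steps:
a = ⅛ (a = 1/(-11 + 19) = 1/8 = ⅛ ≈ 0.12500)
R((1 + 2)², -5) + a = 16 + ⅛ = 129/8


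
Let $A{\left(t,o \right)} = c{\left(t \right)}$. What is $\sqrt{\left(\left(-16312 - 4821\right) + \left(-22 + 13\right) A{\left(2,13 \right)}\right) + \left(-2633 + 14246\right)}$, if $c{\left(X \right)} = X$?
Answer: $i \sqrt{9538} \approx 97.663 i$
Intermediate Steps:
$A{\left(t,o \right)} = t$
$\sqrt{\left(\left(-16312 - 4821\right) + \left(-22 + 13\right) A{\left(2,13 \right)}\right) + \left(-2633 + 14246\right)} = \sqrt{\left(\left(-16312 - 4821\right) + \left(-22 + 13\right) 2\right) + \left(-2633 + 14246\right)} = \sqrt{\left(-21133 - 18\right) + 11613} = \sqrt{-21151 + 11613} = \sqrt{-9538} = i \sqrt{9538}$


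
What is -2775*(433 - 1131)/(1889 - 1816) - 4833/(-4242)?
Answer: 2738964903/103222 ≈ 26535.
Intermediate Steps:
-2775*(433 - 1131)/(1889 - 1816) - 4833/(-4242) = -2775/(73/(-698)) - 4833*(-1/4242) = -2775/(73*(-1/698)) + 1611/1414 = -2775/(-73/698) + 1611/1414 = -2775*(-698/73) + 1611/1414 = 1936950/73 + 1611/1414 = 2738964903/103222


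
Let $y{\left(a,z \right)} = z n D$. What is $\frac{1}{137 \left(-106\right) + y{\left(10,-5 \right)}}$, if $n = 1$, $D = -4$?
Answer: $- \frac{1}{14502} \approx -6.8956 \cdot 10^{-5}$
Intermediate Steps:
$y{\left(a,z \right)} = - 4 z$ ($y{\left(a,z \right)} = z 1 \left(-4\right) = z \left(-4\right) = - 4 z$)
$\frac{1}{137 \left(-106\right) + y{\left(10,-5 \right)}} = \frac{1}{137 \left(-106\right) - -20} = \frac{1}{-14522 + 20} = \frac{1}{-14502} = - \frac{1}{14502}$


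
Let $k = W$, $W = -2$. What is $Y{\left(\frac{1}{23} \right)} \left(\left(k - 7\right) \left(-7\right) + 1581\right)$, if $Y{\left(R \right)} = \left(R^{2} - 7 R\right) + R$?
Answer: $- \frac{225228}{529} \approx -425.76$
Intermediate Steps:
$k = -2$
$Y{\left(R \right)} = R^{2} - 6 R$
$Y{\left(\frac{1}{23} \right)} \left(\left(k - 7\right) \left(-7\right) + 1581\right) = \frac{-6 + \frac{1}{23}}{23} \left(\left(-2 - 7\right) \left(-7\right) + 1581\right) = \frac{-6 + \frac{1}{23}}{23} \left(\left(-9\right) \left(-7\right) + 1581\right) = \frac{1}{23} \left(- \frac{137}{23}\right) \left(63 + 1581\right) = \left(- \frac{137}{529}\right) 1644 = - \frac{225228}{529}$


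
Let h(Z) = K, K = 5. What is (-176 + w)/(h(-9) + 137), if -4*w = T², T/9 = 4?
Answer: -250/71 ≈ -3.5211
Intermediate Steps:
T = 36 (T = 9*4 = 36)
w = -324 (w = -¼*36² = -¼*1296 = -324)
h(Z) = 5
(-176 + w)/(h(-9) + 137) = (-176 - 324)/(5 + 137) = -500/142 = -500*1/142 = -250/71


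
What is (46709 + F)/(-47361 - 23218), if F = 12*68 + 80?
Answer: -47605/70579 ≈ -0.67449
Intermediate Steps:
F = 896 (F = 816 + 80 = 896)
(46709 + F)/(-47361 - 23218) = (46709 + 896)/(-47361 - 23218) = 47605/(-70579) = 47605*(-1/70579) = -47605/70579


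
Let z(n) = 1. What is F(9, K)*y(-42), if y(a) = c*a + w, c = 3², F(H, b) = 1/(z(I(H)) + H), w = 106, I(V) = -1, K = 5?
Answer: -136/5 ≈ -27.200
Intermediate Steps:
F(H, b) = 1/(1 + H)
c = 9
y(a) = 106 + 9*a (y(a) = 9*a + 106 = 106 + 9*a)
F(9, K)*y(-42) = (106 + 9*(-42))/(1 + 9) = (106 - 378)/10 = (⅒)*(-272) = -136/5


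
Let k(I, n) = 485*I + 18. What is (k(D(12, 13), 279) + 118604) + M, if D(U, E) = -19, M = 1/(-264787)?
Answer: 28969551308/264787 ≈ 1.0941e+5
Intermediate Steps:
M = -1/264787 ≈ -3.7766e-6
k(I, n) = 18 + 485*I
(k(D(12, 13), 279) + 118604) + M = ((18 + 485*(-19)) + 118604) - 1/264787 = ((18 - 9215) + 118604) - 1/264787 = (-9197 + 118604) - 1/264787 = 109407 - 1/264787 = 28969551308/264787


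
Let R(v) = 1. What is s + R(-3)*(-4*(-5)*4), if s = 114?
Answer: 194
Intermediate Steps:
s + R(-3)*(-4*(-5)*4) = 114 + 1*(-4*(-5)*4) = 114 + 1*(20*4) = 114 + 1*80 = 114 + 80 = 194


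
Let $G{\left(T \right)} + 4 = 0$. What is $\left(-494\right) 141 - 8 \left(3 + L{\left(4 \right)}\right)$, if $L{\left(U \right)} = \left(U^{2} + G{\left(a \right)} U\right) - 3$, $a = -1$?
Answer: $-69654$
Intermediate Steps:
$G{\left(T \right)} = -4$ ($G{\left(T \right)} = -4 + 0 = -4$)
$L{\left(U \right)} = -3 + U^{2} - 4 U$ ($L{\left(U \right)} = \left(U^{2} - 4 U\right) - 3 = -3 + U^{2} - 4 U$)
$\left(-494\right) 141 - 8 \left(3 + L{\left(4 \right)}\right) = \left(-494\right) 141 - 8 \left(3 - \left(19 - 16\right)\right) = -69654 - 8 \left(3 - 3\right) = -69654 - 0 = -69654 + 0 = -69654$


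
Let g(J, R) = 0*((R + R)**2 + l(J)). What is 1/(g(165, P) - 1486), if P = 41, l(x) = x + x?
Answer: -1/1486 ≈ -0.00067295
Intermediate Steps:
l(x) = 2*x
g(J, R) = 0 (g(J, R) = 0*((R + R)**2 + 2*J) = 0*((2*R)**2 + 2*J) = 0*(4*R**2 + 2*J) = 0*(2*J + 4*R**2) = 0)
1/(g(165, P) - 1486) = 1/(0 - 1486) = 1/(-1486) = -1/1486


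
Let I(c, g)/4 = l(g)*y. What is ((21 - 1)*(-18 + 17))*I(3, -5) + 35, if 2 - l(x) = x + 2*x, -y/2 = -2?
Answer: -5405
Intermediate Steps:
y = 4 (y = -2*(-2) = 4)
l(x) = 2 - 3*x (l(x) = 2 - (x + 2*x) = 2 - 3*x)
I(c, g) = 32 - 48*g (I(c, g) = 4*((2 - 3*g)*4) = 4*(8 - 12*g) = 32 - 48*g)
((21 - 1)*(-18 + 17))*I(3, -5) + 35 = ((21 - 1)*(-18 + 17))*(32 - 48*(-5)) + 35 = (20*(-1))*(32 + 240) + 35 = -20*272 + 35 = -5440 + 35 = -5405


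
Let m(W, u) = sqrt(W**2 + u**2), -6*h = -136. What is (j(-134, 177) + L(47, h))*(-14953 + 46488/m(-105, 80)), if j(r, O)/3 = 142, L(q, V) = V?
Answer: -20126738/3 + 20857616*sqrt(697)/3485 ≈ -6.5509e+6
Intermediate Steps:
h = 68/3 (h = -1/6*(-136) = 68/3 ≈ 22.667)
j(r, O) = 426 (j(r, O) = 3*142 = 426)
(j(-134, 177) + L(47, h))*(-14953 + 46488/m(-105, 80)) = (426 + 68/3)*(-14953 + 46488/(sqrt((-105)**2 + 80**2))) = 1346*(-14953 + 46488/(sqrt(11025 + 6400)))/3 = 1346*(-14953 + 46488/(sqrt(17425)))/3 = 1346*(-14953 + 46488/((5*sqrt(697))))/3 = 1346*(-14953 + 46488*(sqrt(697)/3485))/3 = 1346*(-14953 + 46488*sqrt(697)/3485)/3 = -20126738/3 + 20857616*sqrt(697)/3485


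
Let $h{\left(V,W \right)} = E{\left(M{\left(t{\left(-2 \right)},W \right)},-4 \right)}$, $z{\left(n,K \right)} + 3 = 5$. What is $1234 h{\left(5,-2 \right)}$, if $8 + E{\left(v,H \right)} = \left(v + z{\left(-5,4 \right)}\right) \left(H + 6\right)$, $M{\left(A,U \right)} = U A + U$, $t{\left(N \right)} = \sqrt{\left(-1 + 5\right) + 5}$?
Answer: $-24680$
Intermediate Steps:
$z{\left(n,K \right)} = 2$ ($z{\left(n,K \right)} = -3 + 5 = 2$)
$t{\left(N \right)} = 3$ ($t{\left(N \right)} = \sqrt{4 + 5} = \sqrt{9} = 3$)
$M{\left(A,U \right)} = U + A U$ ($M{\left(A,U \right)} = A U + U = U + A U$)
$E{\left(v,H \right)} = -8 + \left(2 + v\right) \left(6 + H\right)$ ($E{\left(v,H \right)} = -8 + \left(v + 2\right) \left(H + 6\right) = -8 + \left(2 + v\right) \left(6 + H\right)$)
$h{\left(V,W \right)} = -4 + 8 W$ ($h{\left(V,W \right)} = 4 + 2 \left(-4\right) + 6 W \left(1 + 3\right) - 4 W \left(1 + 3\right) = 4 - 8 + 6 W 4 - 4 W 4 = 4 - 8 + 6 \cdot 4 W - 4 \cdot 4 W = 4 - 8 + 24 W - 16 W = -4 + 8 W$)
$1234 h{\left(5,-2 \right)} = 1234 \left(-4 + 8 \left(-2\right)\right) = 1234 \left(-4 - 16\right) = 1234 \left(-20\right) = -24680$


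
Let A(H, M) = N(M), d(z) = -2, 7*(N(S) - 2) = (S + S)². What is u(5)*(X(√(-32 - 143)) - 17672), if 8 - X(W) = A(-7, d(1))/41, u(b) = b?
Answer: -25347990/287 ≈ -88321.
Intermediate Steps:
N(S) = 2 + 4*S²/7 (N(S) = 2 + (S + S)²/7 = 2 + (2*S)²/7 = 2 + (4*S²)/7 = 2 + 4*S²/7)
A(H, M) = 2 + 4*M²/7
X(W) = 2266/287 (X(W) = 8 - (2 + (4/7)*(-2)²)/41 = 8 - (2 + (4/7)*4)/41 = 8 - (2 + 16/7)/41 = 8 - 30/(7*41) = 8 - 1*30/287 = 8 - 30/287 = 2266/287)
u(5)*(X(√(-32 - 143)) - 17672) = 5*(2266/287 - 17672) = 5*(-5069598/287) = -25347990/287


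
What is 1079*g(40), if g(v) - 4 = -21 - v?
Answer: -61503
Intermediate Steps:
g(v) = -17 - v (g(v) = 4 + (-21 - v) = -17 - v)
1079*g(40) = 1079*(-17 - 1*40) = 1079*(-17 - 40) = 1079*(-57) = -61503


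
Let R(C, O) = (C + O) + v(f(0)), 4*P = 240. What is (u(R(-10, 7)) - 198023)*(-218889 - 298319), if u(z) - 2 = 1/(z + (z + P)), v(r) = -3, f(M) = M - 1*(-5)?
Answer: 614508207557/6 ≈ 1.0242e+11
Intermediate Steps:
P = 60 (P = (1/4)*240 = 60)
f(M) = 5 + M (f(M) = M + 5 = 5 + M)
R(C, O) = -3 + C + O (R(C, O) = (C + O) - 3 = -3 + C + O)
u(z) = 2 + 1/(60 + 2*z) (u(z) = 2 + 1/(z + (z + 60)) = 2 + 1/(z + (60 + z)) = 2 + 1/(60 + 2*z))
(u(R(-10, 7)) - 198023)*(-218889 - 298319) = ((121 + 4*(-3 - 10 + 7))/(2*(30 + (-3 - 10 + 7))) - 198023)*(-218889 - 298319) = ((121 + 4*(-6))/(2*(30 - 6)) - 198023)*(-517208) = ((1/2)*(121 - 24)/24 - 198023)*(-517208) = ((1/2)*(1/24)*97 - 198023)*(-517208) = (97/48 - 198023)*(-517208) = -9505007/48*(-517208) = 614508207557/6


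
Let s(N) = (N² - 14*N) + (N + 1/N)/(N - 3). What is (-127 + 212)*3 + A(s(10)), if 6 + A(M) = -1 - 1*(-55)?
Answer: 303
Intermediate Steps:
s(N) = N² - 14*N + (N + 1/N)/(-3 + N) (s(N) = (N² - 14*N) + (N + 1/N)/(-3 + N) = N² - 14*N + (N + 1/N)/(-3 + N))
A(M) = 48 (A(M) = -6 + (-1 - 1*(-55)) = -6 + (-1 + 55) = -6 + 54 = 48)
(-127 + 212)*3 + A(s(10)) = (-127 + 212)*3 + 48 = 85*3 + 48 = 255 + 48 = 303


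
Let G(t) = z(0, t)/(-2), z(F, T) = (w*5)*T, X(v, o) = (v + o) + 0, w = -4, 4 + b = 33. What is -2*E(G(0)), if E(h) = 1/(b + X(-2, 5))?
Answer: -1/16 ≈ -0.062500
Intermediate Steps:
b = 29 (b = -4 + 33 = 29)
X(v, o) = o + v (X(v, o) = (o + v) + 0 = o + v)
z(F, T) = -20*T (z(F, T) = (-4*5)*T = -20*T)
G(t) = 10*t (G(t) = -20*t/(-2) = -20*t*(-1/2) = 10*t)
E(h) = 1/32 (E(h) = 1/(29 + (5 - 2)) = 1/(29 + 3) = 1/32)
-2*E(G(0)) = -2*1/32 = -1/16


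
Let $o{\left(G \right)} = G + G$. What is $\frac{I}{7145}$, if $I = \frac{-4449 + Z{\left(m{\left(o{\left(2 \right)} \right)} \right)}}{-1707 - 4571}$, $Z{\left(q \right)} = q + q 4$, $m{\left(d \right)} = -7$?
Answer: $\frac{2242}{22428155} \approx 9.9964 \cdot 10^{-5}$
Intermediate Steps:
$o{\left(G \right)} = 2 G$
$Z{\left(q \right)} = 5 q$ ($Z{\left(q \right)} = q + 4 q = 5 q$)
$I = \frac{2242}{3139}$ ($I = \frac{-4449 + 5 \left(-7\right)}{-1707 - 4571} = \frac{-4449 - 35}{-6278} = \left(-4484\right) \left(- \frac{1}{6278}\right) = \frac{2242}{3139} \approx 0.71424$)
$\frac{I}{7145} = \frac{2242}{3139 \cdot 7145} = \frac{2242}{3139} \cdot \frac{1}{7145} = \frac{2242}{22428155}$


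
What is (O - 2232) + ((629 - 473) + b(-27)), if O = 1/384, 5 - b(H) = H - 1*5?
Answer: -782975/384 ≈ -2039.0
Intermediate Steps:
b(H) = 10 - H (b(H) = 5 - (H - 1*5) = 5 - (H - 5) = 5 - (-5 + H) = 5 + (5 - H) = 10 - H)
O = 1/384 ≈ 0.0026042
(O - 2232) + ((629 - 473) + b(-27)) = (1/384 - 2232) + ((629 - 473) + (10 - 1*(-27))) = -857087/384 + (156 + (10 + 27)) = -857087/384 + (156 + 37) = -857087/384 + 193 = -782975/384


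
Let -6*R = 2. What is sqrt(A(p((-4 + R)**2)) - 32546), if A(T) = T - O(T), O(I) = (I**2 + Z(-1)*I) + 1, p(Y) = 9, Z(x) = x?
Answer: I*sqrt(32610) ≈ 180.58*I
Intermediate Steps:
R = -1/3 (R = -1/6*2 = -1/3 ≈ -0.33333)
O(I) = 1 + I**2 - I (O(I) = (I**2 - I) + 1 = 1 + I**2 - I)
A(T) = -1 - T**2 + 2*T (A(T) = T - (1 + T**2 - T) = T + (-1 + T - T**2) = -1 - T**2 + 2*T)
sqrt(A(p((-4 + R)**2)) - 32546) = sqrt((-1 - 1*9**2 + 2*9) - 32546) = sqrt((-1 - 1*81 + 18) - 32546) = sqrt((-1 - 81 + 18) - 32546) = sqrt(-64 - 32546) = sqrt(-32610) = I*sqrt(32610)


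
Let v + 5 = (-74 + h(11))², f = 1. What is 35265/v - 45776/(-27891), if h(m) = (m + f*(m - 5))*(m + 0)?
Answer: 1567860979/356000724 ≈ 4.4041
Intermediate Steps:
h(m) = m*(-5 + 2*m) (h(m) = (m + 1*(m - 5))*(m + 0) = (m + 1*(-5 + m))*m = (m + (-5 + m))*m = (-5 + 2*m)*m = m*(-5 + 2*m))
v = 12764 (v = -5 + (-74 + 11*(-5 + 2*11))² = -5 + (-74 + 11*(-5 + 22))² = -5 + (-74 + 11*17)² = -5 + (-74 + 187)² = -5 + 113² = -5 + 12769 = 12764)
35265/v - 45776/(-27891) = 35265/12764 - 45776/(-27891) = 35265*(1/12764) - 45776*(-1/27891) = 35265/12764 + 45776/27891 = 1567860979/356000724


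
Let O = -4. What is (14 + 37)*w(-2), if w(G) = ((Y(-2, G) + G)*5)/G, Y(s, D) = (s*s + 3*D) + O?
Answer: 1020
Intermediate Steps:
Y(s, D) = -4 + s² + 3*D (Y(s, D) = (s*s + 3*D) - 4 = (s² + 3*D) - 4 = -4 + s² + 3*D)
w(G) = 20 (w(G) = (((-4 + (-2)² + 3*G) + G)*5)/G = (((-4 + 4 + 3*G) + G)*5)/G = ((3*G + G)*5)/G = ((4*G)*5)/G = (20*G)/G = 20)
(14 + 37)*w(-2) = (14 + 37)*20 = 51*20 = 1020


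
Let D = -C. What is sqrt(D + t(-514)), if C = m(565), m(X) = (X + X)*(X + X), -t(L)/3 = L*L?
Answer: 4*I*sqrt(129343) ≈ 1438.6*I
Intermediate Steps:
t(L) = -3*L**2 (t(L) = -3*L*L = -3*L**2)
m(X) = 4*X**2 (m(X) = (2*X)*(2*X) = 4*X**2)
C = 1276900 (C = 4*565**2 = 4*319225 = 1276900)
D = -1276900 (D = -1*1276900 = -1276900)
sqrt(D + t(-514)) = sqrt(-1276900 - 3*(-514)**2) = sqrt(-1276900 - 3*264196) = sqrt(-1276900 - 792588) = sqrt(-2069488) = 4*I*sqrt(129343)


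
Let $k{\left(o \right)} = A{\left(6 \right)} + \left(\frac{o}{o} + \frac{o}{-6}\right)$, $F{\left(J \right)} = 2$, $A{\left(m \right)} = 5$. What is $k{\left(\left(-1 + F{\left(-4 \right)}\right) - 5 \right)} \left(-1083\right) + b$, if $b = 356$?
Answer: $-6864$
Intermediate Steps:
$k{\left(o \right)} = 6 - \frac{o}{6}$ ($k{\left(o \right)} = 5 + \left(\frac{o}{o} + \frac{o}{-6}\right) = 5 + \left(1 + o \left(- \frac{1}{6}\right)\right) = 5 - \left(-1 + \frac{o}{6}\right) = 6 - \frac{o}{6}$)
$k{\left(\left(-1 + F{\left(-4 \right)}\right) - 5 \right)} \left(-1083\right) + b = \left(6 - \frac{\left(-1 + 2\right) - 5}{6}\right) \left(-1083\right) + 356 = \left(6 - \frac{1 - 5}{6}\right) \left(-1083\right) + 356 = \left(6 - - \frac{2}{3}\right) \left(-1083\right) + 356 = \left(6 + \frac{2}{3}\right) \left(-1083\right) + 356 = \frac{20}{3} \left(-1083\right) + 356 = -7220 + 356 = -6864$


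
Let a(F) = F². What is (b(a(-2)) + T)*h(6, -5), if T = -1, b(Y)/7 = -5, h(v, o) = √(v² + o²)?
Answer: -36*√61 ≈ -281.17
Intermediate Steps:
h(v, o) = √(o² + v²)
b(Y) = -35 (b(Y) = 7*(-5) = -35)
(b(a(-2)) + T)*h(6, -5) = (-35 - 1)*√((-5)² + 6²) = -36*√(25 + 36) = -36*√61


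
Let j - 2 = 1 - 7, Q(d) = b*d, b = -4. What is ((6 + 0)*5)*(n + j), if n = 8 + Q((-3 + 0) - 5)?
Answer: 1080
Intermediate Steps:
Q(d) = -4*d
n = 40 (n = 8 - 4*((-3 + 0) - 5) = 8 - 4*(-3 - 5) = 8 - 4*(-8) = 8 + 32 = 40)
j = -4 (j = 2 + (1 - 7) = 2 - 6 = -4)
((6 + 0)*5)*(n + j) = ((6 + 0)*5)*(40 - 4) = (6*5)*36 = 30*36 = 1080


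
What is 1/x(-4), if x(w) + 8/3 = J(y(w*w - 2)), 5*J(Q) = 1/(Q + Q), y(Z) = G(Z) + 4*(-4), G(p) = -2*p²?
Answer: -1360/3627 ≈ -0.37497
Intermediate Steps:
y(Z) = -16 - 2*Z² (y(Z) = -2*Z² + 4*(-4) = -2*Z² - 16 = -16 - 2*Z²)
J(Q) = 1/(10*Q) (J(Q) = 1/(5*(Q + Q)) = 1/(5*((2*Q))) = (1/(2*Q))/5 = 1/(10*Q))
x(w) = -8/3 + 1/(10*(-16 - 2*(-2 + w²)²)) (x(w) = -8/3 + 1/(10*(-16 - 2*(w*w - 2)²)) = -8/3 + 1/(10*(-16 - 2*(w² - 2)²)) = -8/3 + 1/(10*(-16 - 2*(-2 + w²)²)))
1/x(-4) = 1/((-1283 - 160*(-2 + (-4)²)²)/(60*(8 + (-2 + (-4)²)²))) = 1/((-1283 - 160*(-2 + 16)²)/(60*(8 + (-2 + 16)²))) = 1/((-1283 - 160*14²)/(60*(8 + 14²))) = 1/((-1283 - 160*196)/(60*(8 + 196))) = 1/((1/60)*(-1283 - 31360)/204) = 1/((1/60)*(1/204)*(-32643)) = 1/(-3627/1360) = -1360/3627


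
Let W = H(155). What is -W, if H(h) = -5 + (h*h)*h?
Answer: -3723870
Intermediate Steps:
H(h) = -5 + h³ (H(h) = -5 + h²*h = -5 + h³)
W = 3723870 (W = -5 + 155³ = -5 + 3723875 = 3723870)
-W = -1*3723870 = -3723870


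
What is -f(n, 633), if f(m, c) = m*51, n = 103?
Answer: -5253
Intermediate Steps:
f(m, c) = 51*m
-f(n, 633) = -51*103 = -1*5253 = -5253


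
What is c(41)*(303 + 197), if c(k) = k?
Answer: 20500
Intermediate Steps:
c(41)*(303 + 197) = 41*(303 + 197) = 41*500 = 20500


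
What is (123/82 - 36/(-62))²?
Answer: 16641/3844 ≈ 4.3291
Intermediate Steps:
(123/82 - 36/(-62))² = (123*(1/82) - 36*(-1/62))² = (3/2 + 18/31)² = (129/62)² = 16641/3844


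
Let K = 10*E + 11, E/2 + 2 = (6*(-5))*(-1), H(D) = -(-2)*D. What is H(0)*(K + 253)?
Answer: 0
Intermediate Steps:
H(D) = 2*D
E = 56 (E = -4 + 2*((6*(-5))*(-1)) = -4 + 2*(-30*(-1)) = -4 + 2*30 = -4 + 60 = 56)
K = 571 (K = 10*56 + 11 = 560 + 11 = 571)
H(0)*(K + 253) = (2*0)*(571 + 253) = 0*824 = 0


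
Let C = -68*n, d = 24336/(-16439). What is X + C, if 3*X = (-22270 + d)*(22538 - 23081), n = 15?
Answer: 66251108966/16439 ≈ 4.0301e+6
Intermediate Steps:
d = -24336/16439 (d = 24336*(-1/16439) = -24336/16439 ≈ -1.4804)
X = 66267876746/16439 (X = ((-22270 - 24336/16439)*(22538 - 23081))/3 = (-366120866/16439*(-543))/3 = (⅓)*(198803630238/16439) = 66267876746/16439 ≈ 4.0311e+6)
C = -1020 (C = -68*15 = -1020)
X + C = 66267876746/16439 - 1020 = 66251108966/16439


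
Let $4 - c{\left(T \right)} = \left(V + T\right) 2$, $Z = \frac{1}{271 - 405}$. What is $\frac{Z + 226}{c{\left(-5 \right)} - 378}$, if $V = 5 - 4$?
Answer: $- \frac{30283}{49044} \approx -0.61747$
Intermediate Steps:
$Z = - \frac{1}{134}$ ($Z = \frac{1}{-134} = - \frac{1}{134} \approx -0.0074627$)
$V = 1$
$c{\left(T \right)} = 2 - 2 T$ ($c{\left(T \right)} = 4 - \left(1 + T\right) 2 = 4 - \left(2 + 2 T\right) = 2 - 2 T$)
$\frac{Z + 226}{c{\left(-5 \right)} - 378} = \frac{- \frac{1}{134} + 226}{\left(2 - -10\right) - 378} = \frac{30283}{134 \left(\left(2 + 10\right) - 378\right)} = \frac{30283}{134 \left(12 - 378\right)} = \frac{30283}{134 \left(-366\right)} = \frac{30283}{134} \left(- \frac{1}{366}\right) = - \frac{30283}{49044}$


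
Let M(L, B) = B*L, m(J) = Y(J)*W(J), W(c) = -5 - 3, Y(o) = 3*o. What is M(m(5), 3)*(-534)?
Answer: 192240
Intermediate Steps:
W(c) = -8
m(J) = -24*J (m(J) = (3*J)*(-8) = -24*J)
M(m(5), 3)*(-534) = (3*(-24*5))*(-534) = (3*(-120))*(-534) = -360*(-534) = 192240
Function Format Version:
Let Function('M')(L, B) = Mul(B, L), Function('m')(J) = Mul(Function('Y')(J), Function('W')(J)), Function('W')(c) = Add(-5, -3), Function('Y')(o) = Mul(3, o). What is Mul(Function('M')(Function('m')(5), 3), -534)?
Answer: 192240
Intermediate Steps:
Function('W')(c) = -8
Function('m')(J) = Mul(-24, J) (Function('m')(J) = Mul(Mul(3, J), -8) = Mul(-24, J))
Mul(Function('M')(Function('m')(5), 3), -534) = Mul(Mul(3, Mul(-24, 5)), -534) = Mul(Mul(3, -120), -534) = Mul(-360, -534) = 192240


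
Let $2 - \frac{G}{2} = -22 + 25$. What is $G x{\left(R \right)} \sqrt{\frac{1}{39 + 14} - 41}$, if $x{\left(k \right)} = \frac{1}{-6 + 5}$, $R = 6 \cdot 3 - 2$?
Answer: $\frac{4 i \sqrt{28779}}{53} \approx 12.803 i$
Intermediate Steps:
$R = 16$ ($R = 18 - 2 = 16$)
$G = -2$ ($G = 4 - 2 \left(-22 + 25\right) = 4 - 6 = -2$)
$x{\left(k \right)} = -1$ ($x{\left(k \right)} = \frac{1}{-1} = -1$)
$G x{\left(R \right)} \sqrt{\frac{1}{39 + 14} - 41} = \left(-2\right) \left(-1\right) \sqrt{\frac{1}{39 + 14} - 41} = 2 \sqrt{\frac{1}{53} - 41} = 2 \sqrt{- \frac{2172}{53}} = 2 \frac{2 i \sqrt{28779}}{53} = \frac{4 i \sqrt{28779}}{53}$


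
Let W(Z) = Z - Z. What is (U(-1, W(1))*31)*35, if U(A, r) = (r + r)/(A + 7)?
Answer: 0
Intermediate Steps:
W(Z) = 0
U(A, r) = 2*r/(7 + A) (U(A, r) = (2*r)/(7 + A) = 2*r/(7 + A))
(U(-1, W(1))*31)*35 = ((2*0/(7 - 1))*31)*35 = ((2*0/6)*31)*35 = ((2*0*(1/6))*31)*35 = (0*31)*35 = 0*35 = 0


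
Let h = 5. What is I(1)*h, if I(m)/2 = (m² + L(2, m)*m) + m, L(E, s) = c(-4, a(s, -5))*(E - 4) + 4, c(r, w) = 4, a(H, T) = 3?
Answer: -20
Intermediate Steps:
L(E, s) = -12 + 4*E (L(E, s) = 4*(E - 4) + 4 = 4*(-4 + E) + 4 = (-16 + 4*E) + 4 = -12 + 4*E)
I(m) = -6*m + 2*m² (I(m) = 2*((m² + (-12 + 4*2)*m) + m) = 2*((m² + (-12 + 8)*m) + m) = 2*((m² - 4*m) + m) = 2*(m² - 3*m) = -6*m + 2*m²)
I(1)*h = (2*1*(-3 + 1))*5 = (2*1*(-2))*5 = -4*5 = -20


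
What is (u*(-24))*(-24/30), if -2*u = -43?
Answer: 2064/5 ≈ 412.80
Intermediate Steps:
u = 43/2 (u = -1/2*(-43) = 43/2 ≈ 21.500)
(u*(-24))*(-24/30) = ((43/2)*(-24))*(-24/30) = -(-12384)/30 = -516*(-4/5) = 2064/5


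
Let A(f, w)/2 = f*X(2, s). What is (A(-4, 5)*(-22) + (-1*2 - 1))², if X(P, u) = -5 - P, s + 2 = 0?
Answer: 1525225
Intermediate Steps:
s = -2 (s = -2 + 0 = -2)
A(f, w) = -14*f (A(f, w) = 2*(f*(-5 - 1*2)) = 2*(f*(-5 - 2)) = 2*(f*(-7)) = 2*(-7*f) = -14*f)
(A(-4, 5)*(-22) + (-1*2 - 1))² = (-14*(-4)*(-22) + (-1*2 - 1))² = (56*(-22) + (-2 - 1))² = (-1232 - 3)² = (-1235)² = 1525225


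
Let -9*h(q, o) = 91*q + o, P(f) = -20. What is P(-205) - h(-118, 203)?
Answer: -10715/9 ≈ -1190.6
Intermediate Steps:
h(q, o) = -91*q/9 - o/9 (h(q, o) = -(91*q + o)/9 = -(o + 91*q)/9 = -91*q/9 - o/9)
P(-205) - h(-118, 203) = -20 - (-91/9*(-118) - 1/9*203) = -20 - (10738/9 - 203/9) = -20 - 1*10535/9 = -20 - 10535/9 = -10715/9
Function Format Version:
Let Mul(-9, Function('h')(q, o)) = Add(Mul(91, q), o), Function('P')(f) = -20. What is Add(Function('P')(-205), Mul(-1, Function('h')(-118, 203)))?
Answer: Rational(-10715, 9) ≈ -1190.6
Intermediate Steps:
Function('h')(q, o) = Add(Mul(Rational(-91, 9), q), Mul(Rational(-1, 9), o)) (Function('h')(q, o) = Mul(Rational(-1, 9), Add(Mul(91, q), o)) = Mul(Rational(-1, 9), Add(o, Mul(91, q))) = Add(Mul(Rational(-91, 9), q), Mul(Rational(-1, 9), o)))
Add(Function('P')(-205), Mul(-1, Function('h')(-118, 203))) = Add(-20, Mul(-1, Add(Mul(Rational(-91, 9), -118), Mul(Rational(-1, 9), 203)))) = Add(-20, Mul(-1, Add(Rational(10738, 9), Rational(-203, 9)))) = Add(-20, Mul(-1, Rational(10535, 9))) = Add(-20, Rational(-10535, 9)) = Rational(-10715, 9)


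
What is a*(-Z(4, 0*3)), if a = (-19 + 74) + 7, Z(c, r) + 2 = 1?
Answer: 62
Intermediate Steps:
Z(c, r) = -1 (Z(c, r) = -2 + 1 = -1)
a = 62 (a = 55 + 7 = 62)
a*(-Z(4, 0*3)) = 62*(-1*(-1)) = 62*1 = 62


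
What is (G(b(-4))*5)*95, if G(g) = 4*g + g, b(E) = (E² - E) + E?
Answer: 38000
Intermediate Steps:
b(E) = E²
G(g) = 5*g
(G(b(-4))*5)*95 = ((5*(-4)²)*5)*95 = ((5*16)*5)*95 = (80*5)*95 = 400*95 = 38000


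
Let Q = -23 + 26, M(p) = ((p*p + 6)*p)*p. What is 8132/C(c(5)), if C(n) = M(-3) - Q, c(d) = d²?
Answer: 2033/33 ≈ 61.606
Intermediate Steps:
M(p) = p²*(6 + p²) (M(p) = ((p² + 6)*p)*p = ((6 + p²)*p)*p = (p*(6 + p²))*p = p²*(6 + p²))
Q = 3
C(n) = 132 (C(n) = (-3)²*(6 + (-3)²) - 1*3 = 9*(6 + 9) - 3 = 9*15 - 3 = 135 - 3 = 132)
8132/C(c(5)) = 8132/132 = 8132*(1/132) = 2033/33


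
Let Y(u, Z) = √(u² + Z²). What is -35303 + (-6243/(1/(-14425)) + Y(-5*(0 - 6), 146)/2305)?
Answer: 90019972 + 2*√5554/2305 ≈ 9.0020e+7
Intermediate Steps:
Y(u, Z) = √(Z² + u²)
-35303 + (-6243/(1/(-14425)) + Y(-5*(0 - 6), 146)/2305) = -35303 + (-6243/(1/(-14425)) + √(146² + (-5*(0 - 6))²)/2305) = -35303 + (-6243/(-1/14425) + √(21316 + (-5*(-6))²)*(1/2305)) = -35303 + (-6243*(-14425) + √(21316 + 30²)*(1/2305)) = -35303 + (90055275 + √(21316 + 900)*(1/2305)) = -35303 + (90055275 + √22216*(1/2305)) = -35303 + (90055275 + (2*√5554)*(1/2305)) = -35303 + (90055275 + 2*√5554/2305) = 90019972 + 2*√5554/2305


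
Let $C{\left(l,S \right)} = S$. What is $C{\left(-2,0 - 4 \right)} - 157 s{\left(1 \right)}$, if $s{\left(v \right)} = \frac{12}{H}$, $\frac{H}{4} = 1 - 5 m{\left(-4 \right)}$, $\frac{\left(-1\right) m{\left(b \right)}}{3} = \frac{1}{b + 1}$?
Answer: $\frac{455}{4} \approx 113.75$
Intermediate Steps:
$m{\left(b \right)} = - \frac{3}{1 + b}$ ($m{\left(b \right)} = - \frac{3}{b + 1} = - \frac{3}{1 + b}$)
$H = -16$ ($H = 4 \left(1 - 5 \left(- \frac{3}{1 - 4}\right)\right) = 4 \left(1 - 5 \left(- \frac{3}{-3}\right)\right) = 4 \left(1 - 5 \left(\left(-3\right) \left(- \frac{1}{3}\right)\right)\right) = 4 \left(1 - 5\right) = 4 \left(-4\right) = -16$)
$s{\left(v \right)} = - \frac{3}{4}$ ($s{\left(v \right)} = \frac{12}{-16} = 12 \left(- \frac{1}{16}\right) = - \frac{3}{4}$)
$C{\left(-2,0 - 4 \right)} - 157 s{\left(1 \right)} = \left(0 - 4\right) - - \frac{471}{4} = \left(0 - 4\right) + \frac{471}{4} = -4 + \frac{471}{4} = \frac{455}{4}$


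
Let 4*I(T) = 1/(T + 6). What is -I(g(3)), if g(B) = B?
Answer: -1/36 ≈ -0.027778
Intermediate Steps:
I(T) = 1/(4*(6 + T)) (I(T) = 1/(4*(T + 6)) = 1/(4*(6 + T)))
-I(g(3)) = -1/(4*(6 + 3)) = -1/(4*9) = -1*1/36 = -1/36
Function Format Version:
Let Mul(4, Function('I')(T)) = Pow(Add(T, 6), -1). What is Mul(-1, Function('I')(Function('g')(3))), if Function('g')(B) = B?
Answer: Rational(-1, 36) ≈ -0.027778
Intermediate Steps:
Function('I')(T) = Mul(Rational(1, 4), Pow(Add(6, T), -1)) (Function('I')(T) = Mul(Rational(1, 4), Pow(Add(T, 6), -1)) = Mul(Rational(1, 4), Pow(Add(6, T), -1)))
Mul(-1, Function('I')(Function('g')(3))) = Mul(-1, Mul(Rational(1, 4), Pow(Add(6, 3), -1))) = Mul(-1, Mul(Rational(1, 4), Pow(9, -1))) = Mul(-1, Mul(Rational(1, 4), Rational(1, 9))) = Mul(-1, Rational(1, 36)) = Rational(-1, 36)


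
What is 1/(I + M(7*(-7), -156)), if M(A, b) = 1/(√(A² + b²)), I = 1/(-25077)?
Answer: 670483749/628829192 + 628855929*√26737/628829192 ≈ 164.59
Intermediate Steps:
I = -1/25077 ≈ -3.9877e-5
M(A, b) = (A² + b²)^(-½)
1/(I + M(7*(-7), -156)) = 1/(-1/25077 + ((7*(-7))² + (-156)²)^(-½)) = 1/(-1/25077 + ((-49)² + 24336)^(-½)) = 1/(-1/25077 + (2401 + 24336)^(-½)) = 1/(-1/25077 + 26737^(-½)) = 1/(-1/25077 + √26737/26737)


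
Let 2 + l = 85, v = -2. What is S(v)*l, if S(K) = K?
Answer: -166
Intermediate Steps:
l = 83 (l = -2 + 85 = 83)
S(v)*l = -2*83 = -166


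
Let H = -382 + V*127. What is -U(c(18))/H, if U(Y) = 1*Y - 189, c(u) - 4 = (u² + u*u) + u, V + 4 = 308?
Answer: -481/38226 ≈ -0.012583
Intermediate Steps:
V = 304 (V = -4 + 308 = 304)
H = 38226 (H = -382 + 304*127 = -382 + 38608 = 38226)
c(u) = 4 + u + 2*u² (c(u) = 4 + ((u² + u*u) + u) = 4 + ((u² + u²) + u) = 4 + (2*u² + u) = 4 + (u + 2*u²) = 4 + u + 2*u²)
U(Y) = -189 + Y (U(Y) = Y - 189 = -189 + Y)
-U(c(18))/H = -(-189 + (4 + 18 + 2*18²))/38226 = -(-189 + (4 + 18 + 2*324))/38226 = -(-189 + (4 + 18 + 648))/38226 = -(-189 + 670)/38226 = -481/38226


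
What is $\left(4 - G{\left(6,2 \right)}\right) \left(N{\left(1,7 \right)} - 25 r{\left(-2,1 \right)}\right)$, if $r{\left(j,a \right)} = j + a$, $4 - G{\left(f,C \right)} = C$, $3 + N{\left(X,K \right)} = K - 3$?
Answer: $52$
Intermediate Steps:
$N{\left(X,K \right)} = -6 + K$ ($N{\left(X,K \right)} = -3 + \left(K - 3\right) = -3 + \left(-3 + K\right) = -6 + K$)
$G{\left(f,C \right)} = 4 - C$
$r{\left(j,a \right)} = a + j$
$\left(4 - G{\left(6,2 \right)}\right) \left(N{\left(1,7 \right)} - 25 r{\left(-2,1 \right)}\right) = \left(4 - \left(4 - 2\right)\right) \left(\left(-6 + 7\right) - 25 \left(1 - 2\right)\right) = \left(4 - \left(4 - 2\right)\right) \left(1 - -25\right) = \left(4 - 2\right) \left(1 + 25\right) = \left(4 - 2\right) 26 = 2 \cdot 26 = 52$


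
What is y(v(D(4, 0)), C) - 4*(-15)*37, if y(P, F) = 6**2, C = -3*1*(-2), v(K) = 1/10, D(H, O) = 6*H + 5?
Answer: 2256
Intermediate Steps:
D(H, O) = 5 + 6*H
v(K) = 1/10
C = 6 (C = -3*(-2) = 6)
y(P, F) = 36
y(v(D(4, 0)), C) - 4*(-15)*37 = 36 - 4*(-15)*37 = 36 - (-60)*37 = 36 - 1*(-2220) = 36 + 2220 = 2256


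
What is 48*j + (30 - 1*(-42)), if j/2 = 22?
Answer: 2184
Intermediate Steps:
j = 44 (j = 2*22 = 44)
48*j + (30 - 1*(-42)) = 48*44 + (30 - 1*(-42)) = 2112 + (30 + 42) = 2112 + 72 = 2184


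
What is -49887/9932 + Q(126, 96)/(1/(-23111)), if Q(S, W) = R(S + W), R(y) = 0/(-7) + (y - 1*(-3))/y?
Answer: -8609537769/367484 ≈ -23428.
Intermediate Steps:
R(y) = (3 + y)/y (R(y) = 0*(-⅐) + (y + 3)/y = 0 + (3 + y)/y = (3 + y)/y)
Q(S, W) = (3 + S + W)/(S + W) (Q(S, W) = (3 + (S + W))/(S + W) = (3 + S + W)/(S + W))
-49887/9932 + Q(126, 96)/(1/(-23111)) = -49887/9932 + ((3 + 126 + 96)/(126 + 96))/(1/(-23111)) = -49887*1/9932 + (225/222)/(-1/23111) = -49887/9932 + ((1/222)*225)*(-23111) = -49887/9932 + (75/74)*(-23111) = -49887/9932 - 1733325/74 = -8609537769/367484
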